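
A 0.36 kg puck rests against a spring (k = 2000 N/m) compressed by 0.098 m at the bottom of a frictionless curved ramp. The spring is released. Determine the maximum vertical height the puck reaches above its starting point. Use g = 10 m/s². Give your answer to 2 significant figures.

h = 2.7 m

At maximum height the puck is at rest, so ½kx² = mgh
h = kx²/(2mg) = (2000)(0.098)²/(2 × 0.36 × 10) = 2.668 m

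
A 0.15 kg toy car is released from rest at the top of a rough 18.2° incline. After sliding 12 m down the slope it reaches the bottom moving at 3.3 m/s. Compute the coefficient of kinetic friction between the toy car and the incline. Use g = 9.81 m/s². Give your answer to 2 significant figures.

mgh = ½mv² + μ_k (mg cosθ) L, with h = L sinθ
mgL sinθ = 5.5152 J; ½mv² = 0.81675 J
W_f = 5.5152 − 0.81675 = 4.698 J
μ_k = W_f/(mg cosθ · L) = 4.698/(1.398 × 12) = 0.2801

μ_k = 0.28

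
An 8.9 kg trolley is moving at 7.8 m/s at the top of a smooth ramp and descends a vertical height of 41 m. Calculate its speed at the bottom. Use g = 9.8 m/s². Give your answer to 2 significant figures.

Mechanical energy is conserved (no friction): ½mv₀² + mgh = ½mv²
v² = v₀² + 2gh = (7.8)² + 2(9.8)(41) = 864.44
v = √864.44 = 29.40 m/s

v = 29 m/s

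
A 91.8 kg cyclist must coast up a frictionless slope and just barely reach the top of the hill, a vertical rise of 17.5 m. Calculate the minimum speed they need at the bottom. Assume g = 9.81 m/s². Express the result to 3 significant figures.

v = 18.5 m/s

At the top they are momentarily at rest, so all KE converts to PE: ½mv² = mgh
v = √(2gh) = √(2 × 9.81 × 17.5) = 18.53 m/s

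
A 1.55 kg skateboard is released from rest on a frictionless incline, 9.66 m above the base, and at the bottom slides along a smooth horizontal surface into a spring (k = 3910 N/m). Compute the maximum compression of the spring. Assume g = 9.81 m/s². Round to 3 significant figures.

Energy conservation (no friction) from release to max compression: mgh = ½kx²
x = √(2mgh/k) = √(2 × 1.55 × 9.81 × 9.66 / 3910) = 0.2741 m

x = 0.274 m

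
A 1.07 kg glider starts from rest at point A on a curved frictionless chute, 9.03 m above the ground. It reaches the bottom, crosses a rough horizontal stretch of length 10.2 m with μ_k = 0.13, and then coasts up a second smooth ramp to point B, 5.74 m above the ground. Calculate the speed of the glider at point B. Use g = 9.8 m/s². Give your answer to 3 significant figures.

v = 6.20 m/s

Energy at A: mgh₁ = (1.07)(9.8)(9.03) = 94.689 J
Friction loss: W_f = μ_k mg d = 13.90 J
At B: ½mv² + mgh₂ = mgh₁ − W_f
½mv² = 94.689 − 13.90 − 60.190 = 20.595 J
v = √(2 × 20.595/1.07) = 6.204 m/s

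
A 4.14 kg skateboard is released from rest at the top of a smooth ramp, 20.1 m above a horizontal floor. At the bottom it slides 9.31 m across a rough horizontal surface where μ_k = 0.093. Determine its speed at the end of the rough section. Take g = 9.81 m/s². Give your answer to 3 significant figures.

Energy bookkeeping (friction removes W_f = μ_k N d):
mgh = ½mv² + μ_k m g d
W_f = μ_k mg d = (0.093)(4.14)(9.81)(9.31) = 35.16 J
½mv² = mgh − W_f = 816.33 − 35.16 = 781.17 J
v = √(2 × 781.17/4.14) = 19.43 m/s

v = 19.4 m/s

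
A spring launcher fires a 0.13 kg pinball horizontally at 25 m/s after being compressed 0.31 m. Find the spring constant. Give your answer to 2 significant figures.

Spring PE at full compression equals KE at release: ½kx² = ½mv²
k = mv²/x² = (0.13)(25)²/(0.31)² = 845.5 N/m

k = 850 N/m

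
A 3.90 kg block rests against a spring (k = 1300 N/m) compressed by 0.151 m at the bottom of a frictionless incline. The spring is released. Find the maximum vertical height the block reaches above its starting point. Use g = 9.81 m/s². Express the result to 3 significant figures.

Energy conservation from release to the highest point: ½kx² = mgh
h = kx²/(2mg) = (1300)(0.151)²/(2 × 3.90 × 9.81) = 0.3874 m

h = 0.387 m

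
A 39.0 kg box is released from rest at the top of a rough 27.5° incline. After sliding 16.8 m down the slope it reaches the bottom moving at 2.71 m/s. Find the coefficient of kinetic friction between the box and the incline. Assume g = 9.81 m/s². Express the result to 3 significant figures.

mgh = ½mv² + μ_k (mg cosθ) L, with h = L sinθ
mgL sinθ = 2967.9 J; ½mv² = 143.21 J
W_f = 2967.9 − 143.21 = 2825 J
μ_k = W_f/(mg cosθ · L) = 2825/(339.4 × 16.8) = 0.4954

μ_k = 0.495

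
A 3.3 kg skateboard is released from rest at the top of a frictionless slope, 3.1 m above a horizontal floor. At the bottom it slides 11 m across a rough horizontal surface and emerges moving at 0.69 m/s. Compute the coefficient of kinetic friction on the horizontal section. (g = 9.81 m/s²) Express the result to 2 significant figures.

Applying the work–energy principle:
mgh = ½mv² + μ_k m g d
mgh = 100.36 J; ½mv² = 0.78556 J
W_f = 100.36 − 0.78556 = 99.57 J
μ_k = W_f/(mg·d) = 99.57/(32.37 × 11) = 0.2796

μ_k = 0.28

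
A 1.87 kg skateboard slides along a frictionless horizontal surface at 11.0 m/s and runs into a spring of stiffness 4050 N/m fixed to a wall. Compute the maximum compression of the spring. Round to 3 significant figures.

All KE is stored as spring PE at maximum compression: ½mv² = ½kx²
x = v√(m/k) = 11.0 × √(1.87/4050) = 0.2364 m

x = 0.236 m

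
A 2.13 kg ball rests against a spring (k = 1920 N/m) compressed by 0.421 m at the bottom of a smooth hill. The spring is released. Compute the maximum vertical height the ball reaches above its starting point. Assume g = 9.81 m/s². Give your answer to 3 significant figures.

All spring PE becomes gravitational PE at the highest point: ½kx² = mgh
h = kx²/(2mg) = (1920)(0.421)²/(2 × 2.13 × 9.81) = 8.143 m

h = 8.14 m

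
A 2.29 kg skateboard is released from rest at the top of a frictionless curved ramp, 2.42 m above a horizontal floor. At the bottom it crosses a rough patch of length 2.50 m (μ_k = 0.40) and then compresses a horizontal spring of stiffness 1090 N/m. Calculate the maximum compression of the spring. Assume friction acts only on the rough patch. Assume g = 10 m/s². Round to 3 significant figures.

Initial energy: E₁ = mgh = (2.29)(10)(2.42) = 55.418 J
Friction removes W_f = μ_k mg d = (0.40)(2.29)(10)(2.50) = 22.90 J
Energy reaching the spring: E = 55.418 − 22.90 = 32.518 J
At max compression ½kx² = E ⇒ x = √(2E/k) = √(2 × 32.518/1090) = 0.2443 m

x = 0.244 m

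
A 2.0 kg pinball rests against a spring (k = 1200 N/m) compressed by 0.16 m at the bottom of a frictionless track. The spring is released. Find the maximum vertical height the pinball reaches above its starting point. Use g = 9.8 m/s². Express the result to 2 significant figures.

All spring PE becomes gravitational PE at the highest point: ½kx² = mgh
h = kx²/(2mg) = (1200)(0.16)²/(2 × 2.0 × 9.8) = 0.7837 m

h = 0.78 m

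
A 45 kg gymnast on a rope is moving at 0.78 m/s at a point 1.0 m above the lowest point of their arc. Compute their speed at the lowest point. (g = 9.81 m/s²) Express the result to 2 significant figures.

v = 4.5 m/s

Energy conservation between the two points: ½mv₀² + mgh = ½mv²
v² = v₀² + 2gh = (0.78)² + 2(9.81)(1.0) = 20.228
v = √20.228 = 4.498 m/s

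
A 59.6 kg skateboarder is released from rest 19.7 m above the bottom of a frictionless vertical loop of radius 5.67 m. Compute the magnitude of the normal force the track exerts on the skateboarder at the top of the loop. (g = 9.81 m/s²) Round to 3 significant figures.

N = 1140 N

Energy from release to top (height 2r): mgh = ½mv_top² + mg(2r)
v_top² = 2g(h − 2r) = 2(9.81)(19.7 − 11.34) = 164.02 m²/s²
At the top, both N and weight point toward the centre: N + mg = mv_top²/r
N = m(v_top²/r − g) = 59.6(164.02/5.67 − 9.81) = 1139 N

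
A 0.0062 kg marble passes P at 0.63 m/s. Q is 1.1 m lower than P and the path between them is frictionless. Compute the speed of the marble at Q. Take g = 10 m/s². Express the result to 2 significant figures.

v = 4.7 m/s

By conservation of mechanical energy, ½mv₀² + mgh = ½mv²
v² = v₀² + 2gh = (0.63)² + 2(10)(1.1) = 22.397
v = √22.397 = 4.733 m/s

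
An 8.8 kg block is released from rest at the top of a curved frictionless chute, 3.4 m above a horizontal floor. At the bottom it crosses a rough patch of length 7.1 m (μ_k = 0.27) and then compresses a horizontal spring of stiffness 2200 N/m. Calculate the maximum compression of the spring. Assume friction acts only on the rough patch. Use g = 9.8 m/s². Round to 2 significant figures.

x = 0.34 m

Initial energy: E₁ = mgh = (8.8)(9.8)(3.4) = 293.22 J
Friction removes W_f = μ_k mg d = (0.27)(8.8)(9.8)(7.1) = 165.3 J
Energy reaching the spring: E = 293.22 − 165.3 = 127.89 J
At max compression ½kx² = E ⇒ x = √(2E/k) = √(2 × 127.89/2200) = 0.3410 m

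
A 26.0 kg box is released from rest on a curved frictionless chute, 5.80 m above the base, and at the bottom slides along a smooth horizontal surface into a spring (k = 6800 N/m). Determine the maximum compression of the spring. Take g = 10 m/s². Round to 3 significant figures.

x = 0.666 m

Gravitational PE at the top equals spring PE at max compression: mgh = ½kx²
x = √(2mgh/k) = √(2 × 26.0 × 10 × 5.80 / 6800) = 0.6660 m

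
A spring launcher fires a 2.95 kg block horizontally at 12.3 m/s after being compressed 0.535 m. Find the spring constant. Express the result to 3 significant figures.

Spring PE at full compression equals KE at release: ½kx² = ½mv²
k = mv²/x² = (2.95)(12.3)²/(0.535)² = 1559 N/m

k = 1560 N/m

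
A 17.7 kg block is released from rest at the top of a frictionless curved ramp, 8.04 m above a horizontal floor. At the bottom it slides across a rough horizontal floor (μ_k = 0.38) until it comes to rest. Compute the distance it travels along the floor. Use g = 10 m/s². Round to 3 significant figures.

d = 21.2 m

Energy bookkeeping (friction removes W_f = μ_k N d):
At rest all PE has been dissipated by friction: mgh = μ_k m g d
d = h/μ_k = 8.04/0.38 = 21.16 m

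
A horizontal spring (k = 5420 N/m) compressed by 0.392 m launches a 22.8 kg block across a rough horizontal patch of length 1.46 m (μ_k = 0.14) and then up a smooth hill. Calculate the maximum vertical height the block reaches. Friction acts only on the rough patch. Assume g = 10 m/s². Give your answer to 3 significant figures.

Spring energy: E₀ = ½kx² = ½(5420)(0.392)² = 416.43 J
Friction: W_f = μ_k mg d = (0.14)(22.8)(10)(1.46) = 46.60 J
Energy at base of ramp: E = 416.43 − 46.60 = 369.83 J
At max height all remaining energy is PE: mgh = E ⇒ h = E/(mg) = 369.83/(22.8 × 10) = 1.622 m

h = 1.62 m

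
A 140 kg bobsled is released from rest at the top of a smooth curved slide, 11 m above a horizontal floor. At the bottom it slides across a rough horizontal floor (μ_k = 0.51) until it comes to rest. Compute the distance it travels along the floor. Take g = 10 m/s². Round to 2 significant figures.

Energy bookkeeping (friction removes W_f = μ_k N d):
At rest all PE has been dissipated by friction: mgh = μ_k m g d
d = h/μ_k = 11/0.51 = 21.57 m

d = 22 m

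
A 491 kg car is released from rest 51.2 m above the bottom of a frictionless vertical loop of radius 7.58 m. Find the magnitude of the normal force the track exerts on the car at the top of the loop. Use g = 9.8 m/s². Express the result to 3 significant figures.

Energy from release to top (height 2r): mgh = ½mv_top² + mg(2r)
v_top² = 2g(h − 2r) = 2(9.8)(51.2 − 15.16) = 706.38 m²/s²
At the top, both N and weight point toward the centre: N + mg = mv_top²/r
N = m(v_top²/r − g) = 491(706.38/7.58 − 9.8) = 40945 N

N = 40900 N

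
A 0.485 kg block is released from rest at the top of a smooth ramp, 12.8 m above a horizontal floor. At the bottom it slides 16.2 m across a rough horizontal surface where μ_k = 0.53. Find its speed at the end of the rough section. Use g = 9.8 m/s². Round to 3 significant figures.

v = 9.09 m/s

Energy bookkeeping (friction removes W_f = μ_k N d):
mgh = ½mv² + μ_k m g d
W_f = μ_k mg d = (0.53)(0.485)(9.8)(16.2) = 40.81 J
½mv² = mgh − W_f = 60.838 − 40.81 = 20.029 J
v = √(2 × 20.029/0.485) = 9.088 m/s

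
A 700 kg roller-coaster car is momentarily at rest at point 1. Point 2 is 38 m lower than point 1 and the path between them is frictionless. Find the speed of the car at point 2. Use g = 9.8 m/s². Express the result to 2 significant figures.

v = 27 m/s

Equating total energy at the two states: mgh = ½mv²
The mass cancels from both sides.
v = √(2gh) = √(2 × 9.8 × 38) = √744.80 = 27.29 m/s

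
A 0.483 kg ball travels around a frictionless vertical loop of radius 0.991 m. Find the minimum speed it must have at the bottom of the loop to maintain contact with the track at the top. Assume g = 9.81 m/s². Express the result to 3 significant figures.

v = 6.97 m/s

At the top: mg = mv_top²/r ⇒ v_top² = gr = 9.722 m²/s²
Energy from bottom to top (height 2r): ½mv_bot² = ½mv_top² + mg(2r)
v_bot² = gr + 4gr = 5gr = 48.61
v_bot = √(5gr) = 6.972 m/s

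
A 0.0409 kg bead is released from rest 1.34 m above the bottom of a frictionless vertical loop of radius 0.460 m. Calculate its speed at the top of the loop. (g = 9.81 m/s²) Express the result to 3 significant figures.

v = 2.87 m/s

Energy conservation: mgh = ½mv_top² + mg(2r)
v_top² = 2g(h − 2r) = 2(9.81)(1.34 − 0.9200) = 8.240
v_top = 2.871 m/s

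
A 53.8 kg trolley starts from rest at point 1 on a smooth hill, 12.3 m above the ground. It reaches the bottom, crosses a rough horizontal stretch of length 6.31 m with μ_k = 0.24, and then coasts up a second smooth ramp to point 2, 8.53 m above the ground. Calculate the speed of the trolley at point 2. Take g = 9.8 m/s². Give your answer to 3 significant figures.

Energy at 1: mgh₁ = (53.8)(9.8)(12.3) = 6485.1 J
Friction loss: W_f = μ_k mg d = 798.5 J
At 2: ½mv² + mgh₂ = mgh₁ − W_f
½mv² = 6485.1 − 798.5 − 4497.4 = 1189.2 J
v = √(2 × 1189.2/53.8) = 6.649 m/s

v = 6.65 m/s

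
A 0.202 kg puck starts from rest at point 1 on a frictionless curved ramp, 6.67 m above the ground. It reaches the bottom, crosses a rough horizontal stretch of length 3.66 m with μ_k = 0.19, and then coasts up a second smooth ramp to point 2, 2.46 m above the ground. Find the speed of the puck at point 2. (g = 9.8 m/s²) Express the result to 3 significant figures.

v = 8.30 m/s

Energy at 1: mgh₁ = (0.202)(9.8)(6.67) = 13.204 J
Friction loss: W_f = μ_k mg d = 1.377 J
At 2: ½mv² + mgh₂ = mgh₁ − W_f
½mv² = 13.204 − 1.377 − 4.8698 = 6.9575 J
v = √(2 × 6.9575/0.202) = 8.300 m/s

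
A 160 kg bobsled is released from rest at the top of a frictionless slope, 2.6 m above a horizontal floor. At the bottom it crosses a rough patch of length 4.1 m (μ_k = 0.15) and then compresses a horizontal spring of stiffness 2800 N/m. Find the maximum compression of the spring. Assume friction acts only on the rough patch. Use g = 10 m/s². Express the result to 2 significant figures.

x = 1.5 m

Initial energy: E₁ = mgh = (160)(10)(2.6) = 4160.0 J
Friction removes W_f = μ_k mg d = (0.15)(160)(10)(4.1) = 984.0 J
Energy reaching the spring: E = 4160.0 − 984.0 = 3176.0 J
At max compression ½kx² = E ⇒ x = √(2E/k) = √(2 × 3176.0/2800) = 1.506 m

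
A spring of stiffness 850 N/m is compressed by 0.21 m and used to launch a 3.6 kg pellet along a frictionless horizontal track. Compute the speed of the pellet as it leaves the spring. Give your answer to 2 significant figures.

Conservation of energy: ½kx² = ½mv²
v = x√(k/m) = 0.21 × √(850/3.6) = 3.227 m/s

v = 3.2 m/s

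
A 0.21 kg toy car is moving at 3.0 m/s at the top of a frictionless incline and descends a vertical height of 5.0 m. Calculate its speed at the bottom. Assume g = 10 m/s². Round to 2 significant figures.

v = 10 m/s

Equating total energy at the two states: ½mv₀² + mgh = ½mv²
v² = v₀² + 2gh = (3.0)² + 2(10)(5.0) = 109.00
v = √109.00 = 10.44 m/s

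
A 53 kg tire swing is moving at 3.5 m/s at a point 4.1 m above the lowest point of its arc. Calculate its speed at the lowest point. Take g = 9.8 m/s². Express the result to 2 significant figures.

v = 9.6 m/s

Mechanical energy is conserved (no friction): ½mv₀² + mgh = ½mv²
v² = v₀² + 2gh = (3.5)² + 2(9.8)(4.1) = 92.610
v = √92.610 = 9.623 m/s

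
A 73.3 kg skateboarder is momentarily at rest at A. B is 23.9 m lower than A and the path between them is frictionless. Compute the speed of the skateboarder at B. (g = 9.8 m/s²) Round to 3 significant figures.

v = 21.6 m/s

Mechanical energy is conserved (no friction): mgh = ½mv²
v = √(2gh) = √(2 × 9.8 × 23.9) = √468.44 = 21.64 m/s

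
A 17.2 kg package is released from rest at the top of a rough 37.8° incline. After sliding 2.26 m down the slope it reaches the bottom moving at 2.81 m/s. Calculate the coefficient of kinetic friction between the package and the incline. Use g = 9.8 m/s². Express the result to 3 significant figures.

Energy balance down the incline: mg L sinθ − ½mv² = μ_k (mg cosθ) L
mgL sinθ = 233.48 J; ½mv² = 67.906 J
W_f = 233.48 − 67.906 = 165.6 J
μ_k = W_f/(mg cosθ · L) = 165.6/(133.2 × 2.26) = 0.5501

μ_k = 0.550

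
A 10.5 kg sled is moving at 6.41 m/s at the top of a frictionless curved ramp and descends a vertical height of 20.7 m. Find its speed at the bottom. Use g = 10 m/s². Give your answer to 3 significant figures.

By conservation of mechanical energy, ½mv₀² + mgh = ½mv²
v² = v₀² + 2gh = (6.41)² + 2(10)(20.7) = 455.09
v = √455.09 = 21.33 m/s

v = 21.3 m/s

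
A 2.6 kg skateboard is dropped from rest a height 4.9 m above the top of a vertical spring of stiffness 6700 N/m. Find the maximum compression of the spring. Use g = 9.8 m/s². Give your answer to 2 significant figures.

x = 0.20 m

Take the reference level at the top of the uncompressed spring. At max compression the skateboard has fallen H + x and is momentarily at rest:
mg(H + x) = ½kx²
½(6700)x² − (2.6)(9.8)x − (2.6)(9.8)(4.9) = 0
3350x² − 25.48x − 124.9 = 0
x = [25.48 + √(649.2 + 1.6730e+06)]/(2 × 3350) = 0.1969 m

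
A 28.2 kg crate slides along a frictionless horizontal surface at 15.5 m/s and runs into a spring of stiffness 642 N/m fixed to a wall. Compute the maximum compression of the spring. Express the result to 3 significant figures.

x = 3.25 m

Conservation of energy between contact and max compression: ½mv² = ½kx²
x = v√(m/k) = 15.5 × √(28.2/642) = 3.249 m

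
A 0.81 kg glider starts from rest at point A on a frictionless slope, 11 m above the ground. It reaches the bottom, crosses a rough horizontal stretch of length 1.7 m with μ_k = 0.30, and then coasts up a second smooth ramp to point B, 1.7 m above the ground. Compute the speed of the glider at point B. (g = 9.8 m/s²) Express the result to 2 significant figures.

Energy at A: mgh₁ = (0.81)(9.8)(11) = 87.318 J
Friction loss: W_f = μ_k mg d = 4.048 J
At B: ½mv² + mgh₂ = mgh₁ − W_f
½mv² = 87.318 − 4.048 − 13.495 = 69.775 J
v = √(2 × 69.775/0.81) = 13.13 m/s

v = 13 m/s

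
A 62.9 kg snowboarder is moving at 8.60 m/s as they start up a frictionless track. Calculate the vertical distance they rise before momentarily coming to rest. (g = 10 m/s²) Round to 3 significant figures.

h = 3.70 m

By energy conservation, ½mv² = mgh
h = v²/(2g) = 8.60²/(2 × 10) = 3.698 m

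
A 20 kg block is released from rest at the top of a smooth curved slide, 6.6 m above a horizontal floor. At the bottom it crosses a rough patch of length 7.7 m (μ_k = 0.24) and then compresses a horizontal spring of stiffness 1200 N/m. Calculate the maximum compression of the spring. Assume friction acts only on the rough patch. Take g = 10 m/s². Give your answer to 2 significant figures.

Initial energy: E₁ = mgh = (20)(10)(6.6) = 1320.0 J
Friction removes W_f = μ_k mg d = (0.24)(20)(10)(7.7) = 369.6 J
Energy reaching the spring: E = 1320.0 − 369.6 = 950.40 J
At max compression ½kx² = E ⇒ x = √(2E/k) = √(2 × 950.40/1200) = 1.259 m

x = 1.3 m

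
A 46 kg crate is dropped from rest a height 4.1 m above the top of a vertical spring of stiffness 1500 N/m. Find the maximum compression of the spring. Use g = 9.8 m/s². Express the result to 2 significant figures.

Take the reference level at the top of the uncompressed spring. At max compression the crate has fallen H + x and is momentarily at rest:
mg(H + x) = ½kx²
½(1500)x² − (46)(9.8)x − (46)(9.8)(4.1) = 0
750.0x² − 450.8x − 1848 = 0
x = [450.8 + √(203221 + 5.5448e+06)]/(2 × 750.0) = 1.899 m

x = 1.9 m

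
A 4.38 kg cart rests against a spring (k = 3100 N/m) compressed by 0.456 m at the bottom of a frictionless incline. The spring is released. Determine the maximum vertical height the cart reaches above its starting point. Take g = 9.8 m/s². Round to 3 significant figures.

h = 7.51 m

Energy conservation from release to the highest point: ½kx² = mgh
h = kx²/(2mg) = (3100)(0.456)²/(2 × 4.38 × 9.8) = 7.509 m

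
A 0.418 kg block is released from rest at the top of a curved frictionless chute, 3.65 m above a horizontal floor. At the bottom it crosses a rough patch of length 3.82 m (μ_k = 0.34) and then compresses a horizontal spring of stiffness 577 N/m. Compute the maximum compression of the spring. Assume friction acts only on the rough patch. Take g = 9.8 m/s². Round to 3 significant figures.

x = 0.183 m

Initial energy: E₁ = mgh = (0.418)(9.8)(3.65) = 14.952 J
Friction removes W_f = μ_k mg d = (0.34)(0.418)(9.8)(3.82) = 5.320 J
Energy reaching the spring: E = 14.952 − 5.320 = 9.6315 J
At max compression ½kx² = E ⇒ x = √(2E/k) = √(2 × 9.6315/577) = 0.1827 m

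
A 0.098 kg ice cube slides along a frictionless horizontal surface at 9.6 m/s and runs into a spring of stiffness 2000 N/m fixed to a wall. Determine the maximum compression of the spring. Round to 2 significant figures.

x = 0.067 m

All KE is stored as spring PE at maximum compression: ½mv² = ½kx²
x = v√(m/k) = 9.6 × √(0.098/2000) = 0.06720 m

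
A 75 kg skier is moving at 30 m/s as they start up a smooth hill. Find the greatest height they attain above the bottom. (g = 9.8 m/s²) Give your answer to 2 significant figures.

Setting KE at the bottom equal to PE gained: ½mv² = mgh
h = v²/(2g) = 30²/(2 × 9.8) = 45.92 m

h = 46 m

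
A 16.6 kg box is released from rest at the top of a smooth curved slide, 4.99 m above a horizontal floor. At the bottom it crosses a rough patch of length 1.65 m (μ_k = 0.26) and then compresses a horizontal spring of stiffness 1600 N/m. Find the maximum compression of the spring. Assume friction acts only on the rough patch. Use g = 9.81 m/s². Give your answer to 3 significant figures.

Initial energy: E₁ = mgh = (16.6)(9.81)(4.99) = 812.60 J
Friction removes W_f = μ_k mg d = (0.26)(16.6)(9.81)(1.65) = 69.86 J
Energy reaching the spring: E = 812.60 − 69.86 = 742.74 J
At max compression ½kx² = E ⇒ x = √(2E/k) = √(2 × 742.74/1600) = 0.9635 m

x = 0.964 m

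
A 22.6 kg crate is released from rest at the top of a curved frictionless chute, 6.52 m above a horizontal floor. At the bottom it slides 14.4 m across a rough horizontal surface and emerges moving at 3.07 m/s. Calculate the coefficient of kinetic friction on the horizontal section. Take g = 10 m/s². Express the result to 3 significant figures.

μ_k = 0.420

Energy bookkeeping (friction removes W_f = μ_k N d):
mgh = ½mv² + μ_k m g d
mgh = 1473.5 J; ½mv² = 106.50 J
W_f = 1473.5 − 106.50 = 1367 J
μ_k = W_f/(mg·d) = 1367/(226.0 × 14.4) = 0.4201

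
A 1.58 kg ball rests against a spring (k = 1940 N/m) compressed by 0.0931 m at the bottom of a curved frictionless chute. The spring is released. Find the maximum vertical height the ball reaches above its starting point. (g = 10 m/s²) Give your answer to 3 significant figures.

Energy conservation from release to the highest point: ½kx² = mgh
h = kx²/(2mg) = (1940)(0.0931)²/(2 × 1.58 × 10) = 0.5321 m

h = 0.532 m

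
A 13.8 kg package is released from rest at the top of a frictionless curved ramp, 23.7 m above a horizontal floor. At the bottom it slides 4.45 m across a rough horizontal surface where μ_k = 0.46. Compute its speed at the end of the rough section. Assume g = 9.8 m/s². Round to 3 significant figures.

Applying the work–energy principle:
mgh = ½mv² + μ_k m g d
W_f = μ_k mg d = (0.46)(13.8)(9.8)(4.45) = 276.8 J
½mv² = mgh − W_f = 3205.2 − 276.8 = 2928.4 J
v = √(2 × 2928.4/13.8) = 20.60 m/s

v = 20.6 m/s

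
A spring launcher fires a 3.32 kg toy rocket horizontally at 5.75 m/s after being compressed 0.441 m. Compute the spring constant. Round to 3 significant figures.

k = 564 N/m

Spring PE at full compression equals KE at release: ½kx² = ½mv²
k = mv²/x² = (3.32)(5.75)²/(0.441)² = 564.4 N/m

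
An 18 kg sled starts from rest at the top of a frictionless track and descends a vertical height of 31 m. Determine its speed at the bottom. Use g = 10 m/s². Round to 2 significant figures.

v = 25 m/s

Energy conservation between the two points: mgh = ½mv²
The mass cancels from both sides.
v = √(2gh) = √(2 × 10 × 31) = √620.00 = 24.90 m/s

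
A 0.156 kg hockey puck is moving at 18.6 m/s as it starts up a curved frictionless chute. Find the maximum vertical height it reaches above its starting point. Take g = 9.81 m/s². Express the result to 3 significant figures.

Setting KE at the bottom equal to PE gained: ½mv² = mgh
h = v²/(2g) = 18.6²/(2 × 9.81) = 17.63 m

h = 17.6 m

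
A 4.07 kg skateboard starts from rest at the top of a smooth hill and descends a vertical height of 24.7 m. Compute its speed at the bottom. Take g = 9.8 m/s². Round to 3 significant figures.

v = 22.0 m/s

By conservation of mechanical energy, mgh = ½mv²
v = √(2gh) = √(2 × 9.8 × 24.7) = √484.12 = 22.00 m/s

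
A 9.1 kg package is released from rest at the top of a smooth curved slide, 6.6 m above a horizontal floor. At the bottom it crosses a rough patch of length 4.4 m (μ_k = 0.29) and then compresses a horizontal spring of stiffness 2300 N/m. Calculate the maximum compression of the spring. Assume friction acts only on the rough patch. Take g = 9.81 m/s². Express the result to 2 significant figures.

x = 0.64 m

Initial energy: E₁ = mgh = (9.1)(9.81)(6.6) = 589.19 J
Friction removes W_f = μ_k mg d = (0.29)(9.1)(9.81)(4.4) = 113.9 J
Energy reaching the spring: E = 589.19 − 113.9 = 475.28 J
At max compression ½kx² = E ⇒ x = √(2E/k) = √(2 × 475.28/2300) = 0.6429 m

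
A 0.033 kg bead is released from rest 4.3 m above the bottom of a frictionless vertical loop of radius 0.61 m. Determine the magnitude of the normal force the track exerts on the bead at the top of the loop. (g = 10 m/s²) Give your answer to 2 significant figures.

Energy from release to top (height 2r): mgh = ½mv_top² + mg(2r)
v_top² = 2g(h − 2r) = 2(10)(4.3 − 1.220) = 61.600 m²/s²
At the top, both N and weight point toward the centre: N + mg = mv_top²/r
N = m(v_top²/r − g) = 0.033(61.600/0.61 − 10) = 3.002 N

N = 3.0 N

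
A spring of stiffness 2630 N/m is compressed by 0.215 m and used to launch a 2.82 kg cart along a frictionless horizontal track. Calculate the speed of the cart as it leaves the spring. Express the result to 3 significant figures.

v = 6.57 m/s

Spring PE converts entirely to kinetic energy: ½kx² = ½mv²
v = x√(k/m) = 0.215 × √(2630/2.82) = 6.566 m/s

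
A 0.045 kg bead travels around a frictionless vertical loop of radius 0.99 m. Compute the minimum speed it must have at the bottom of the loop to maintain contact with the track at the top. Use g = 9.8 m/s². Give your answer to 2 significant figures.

v = 7.0 m/s

At the top: mg = mv_top²/r ⇒ v_top² = gr = 9.702 m²/s²
Energy from bottom to top (height 2r): ½mv_bot² = ½mv_top² + mg(2r)
v_bot² = gr + 4gr = 5gr = 48.51
v_bot = √(5gr) = 6.965 m/s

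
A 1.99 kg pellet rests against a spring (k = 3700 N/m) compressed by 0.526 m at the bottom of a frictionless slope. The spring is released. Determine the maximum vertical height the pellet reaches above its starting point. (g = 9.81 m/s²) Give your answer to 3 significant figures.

Energy conservation from release to the highest point: ½kx² = mgh
h = kx²/(2mg) = (3700)(0.526)²/(2 × 1.99 × 9.81) = 26.22 m

h = 26.2 m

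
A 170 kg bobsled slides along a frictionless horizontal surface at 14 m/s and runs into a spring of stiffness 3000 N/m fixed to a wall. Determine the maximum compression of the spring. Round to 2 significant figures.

At max compression the bobsled is momentarily at rest: ½mv² = ½kx²
x = v√(m/k) = 14 × √(170/3000) = 3.333 m

x = 3.3 m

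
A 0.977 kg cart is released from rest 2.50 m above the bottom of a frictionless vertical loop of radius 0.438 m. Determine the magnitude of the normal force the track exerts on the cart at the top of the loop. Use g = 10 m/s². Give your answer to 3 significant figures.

N = 62.7 N

Energy from release to top (height 2r): mgh = ½mv_top² + mg(2r)
v_top² = 2g(h − 2r) = 2(10)(2.50 − 0.8760) = 32.480 m²/s²
At the top, both N and weight point toward the centre: N + mg = mv_top²/r
N = m(v_top²/r − g) = 0.977(32.480/0.438 − 10) = 62.68 N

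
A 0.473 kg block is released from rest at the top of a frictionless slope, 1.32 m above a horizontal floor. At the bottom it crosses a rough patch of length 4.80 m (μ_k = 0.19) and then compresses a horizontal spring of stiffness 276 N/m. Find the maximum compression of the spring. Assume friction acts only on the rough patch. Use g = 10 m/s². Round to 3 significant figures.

x = 0.118 m

Initial energy: E₁ = mgh = (0.473)(10)(1.32) = 6.2436 J
Friction removes W_f = μ_k mg d = (0.19)(0.473)(10)(4.80) = 4.314 J
Energy reaching the spring: E = 6.2436 − 4.314 = 1.9298 J
At max compression ½kx² = E ⇒ x = √(2E/k) = √(2 × 1.9298/276) = 0.1183 m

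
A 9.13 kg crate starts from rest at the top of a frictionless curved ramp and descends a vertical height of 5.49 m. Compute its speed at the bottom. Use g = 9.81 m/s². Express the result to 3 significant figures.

v = 10.4 m/s

By conservation of mechanical energy, mgh = ½mv²
v = √(2gh) = √(2 × 9.81 × 5.49) = √107.71 = 10.38 m/s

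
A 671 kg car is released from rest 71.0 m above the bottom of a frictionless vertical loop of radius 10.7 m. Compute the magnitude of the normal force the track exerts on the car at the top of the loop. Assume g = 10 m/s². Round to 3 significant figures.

N = 55500 N

Energy from release to top (height 2r): mgh = ½mv_top² + mg(2r)
v_top² = 2g(h − 2r) = 2(10)(71.0 − 21.40) = 992.00 m²/s²
At the top, both N and weight point toward the centre: N + mg = mv_top²/r
N = m(v_top²/r − g) = 671(992.00/10.7 − 10) = 55499 N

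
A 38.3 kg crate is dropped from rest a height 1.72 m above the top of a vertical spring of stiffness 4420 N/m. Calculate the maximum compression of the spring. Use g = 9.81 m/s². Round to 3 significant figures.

x = 0.632 m

Take the reference level at the top of the uncompressed spring. At max compression the crate has fallen H + x and is momentarily at rest:
mg(H + x) = ½kx²
½(4420)x² − (38.3)(9.81)x − (38.3)(9.81)(1.72) = 0
2210x² − 375.7x − 646.2 = 0
x = [375.7 + √(141168 + 5.7128e+06)]/(2 × 2210) = 0.6324 m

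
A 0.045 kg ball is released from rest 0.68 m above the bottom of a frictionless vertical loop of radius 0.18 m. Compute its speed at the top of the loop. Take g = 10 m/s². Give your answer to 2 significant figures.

Energy conservation: mgh = ½mv_top² + mg(2r)
v_top² = 2g(h − 2r) = 2(10)(0.68 − 0.3600) = 6.400
v_top = 2.530 m/s

v = 2.5 m/s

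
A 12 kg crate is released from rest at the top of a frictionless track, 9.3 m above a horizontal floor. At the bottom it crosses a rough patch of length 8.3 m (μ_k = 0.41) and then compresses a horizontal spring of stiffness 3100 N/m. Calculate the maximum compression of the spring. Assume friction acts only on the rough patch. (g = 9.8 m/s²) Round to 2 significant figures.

Initial energy: E₁ = mgh = (12)(9.8)(9.3) = 1093.7 J
Friction removes W_f = μ_k mg d = (0.41)(12)(9.8)(8.3) = 400.2 J
Energy reaching the spring: E = 1093.7 − 400.2 = 693.49 J
At max compression ½kx² = E ⇒ x = √(2E/k) = √(2 × 693.49/3100) = 0.6689 m

x = 0.67 m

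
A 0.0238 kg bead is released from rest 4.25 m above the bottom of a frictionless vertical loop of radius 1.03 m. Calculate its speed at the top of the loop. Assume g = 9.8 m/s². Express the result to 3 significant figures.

v = 6.55 m/s

Energy conservation: mgh = ½mv_top² + mg(2r)
v_top² = 2g(h − 2r) = 2(9.8)(4.25 − 2.060) = 42.92
v_top = 6.552 m/s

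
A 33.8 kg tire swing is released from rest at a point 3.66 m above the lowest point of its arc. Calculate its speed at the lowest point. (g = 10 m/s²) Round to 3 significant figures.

Mechanical energy is conserved (no friction): mgh = ½mv²
v = √(2gh) = √(2 × 10 × 3.66) = √73.200 = 8.556 m/s

v = 8.56 m/s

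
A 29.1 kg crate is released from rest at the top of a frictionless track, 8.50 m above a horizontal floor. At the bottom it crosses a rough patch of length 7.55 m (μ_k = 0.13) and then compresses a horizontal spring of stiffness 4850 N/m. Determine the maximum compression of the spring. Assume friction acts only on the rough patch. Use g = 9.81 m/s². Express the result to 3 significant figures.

Initial energy: E₁ = mgh = (29.1)(9.81)(8.50) = 2426.5 J
Friction removes W_f = μ_k mg d = (0.13)(29.1)(9.81)(7.55) = 280.2 J
Energy reaching the spring: E = 2426.5 − 280.2 = 2146.3 J
At max compression ½kx² = E ⇒ x = √(2E/k) = √(2 × 2146.3/4850) = 0.9408 m

x = 0.941 m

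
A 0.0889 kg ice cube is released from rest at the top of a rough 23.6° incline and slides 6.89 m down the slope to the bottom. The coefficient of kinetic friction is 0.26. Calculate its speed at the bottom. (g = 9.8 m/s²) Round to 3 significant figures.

Taking the bottom as reference, mgh = ½mv² + μ_k N L with h = L sinθ, N = mg cosθ:
mgh = mgL sinθ = (0.0889)(9.8)(6.89)sin23.6° = 2.4032 J
W_f = μ_k mg cosθ · L = (0.26)(0.0889)(9.8)cos23.6°·6.89 = 1.430 J
½mv² = 2.4032 − 1.430 = 0.97301 J
v = √(2 × 0.97301/0.0889) = 4.679 m/s

v = 4.68 m/s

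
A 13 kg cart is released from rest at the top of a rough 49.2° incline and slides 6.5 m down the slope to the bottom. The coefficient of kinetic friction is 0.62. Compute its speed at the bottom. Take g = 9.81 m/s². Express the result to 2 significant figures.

Taking the bottom as reference, mgh = ½mv² + μ_k N L with h = L sinθ, N = mg cosθ:
mgh = mgL sinθ = (13)(9.81)(6.5)sin49.2° = 627.51 J
W_f = μ_k mg cosθ · L = (0.62)(13)(9.81)cos49.2°·6.5 = 335.8 J
½mv² = 627.51 − 335.8 = 291.68 J
v = √(2 × 291.68/13) = 6.699 m/s

v = 6.7 m/s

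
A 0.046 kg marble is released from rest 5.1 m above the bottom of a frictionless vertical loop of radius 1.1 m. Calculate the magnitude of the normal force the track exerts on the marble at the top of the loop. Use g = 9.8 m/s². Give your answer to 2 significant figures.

Energy from release to top (height 2r): mgh = ½mv_top² + mg(2r)
v_top² = 2g(h − 2r) = 2(9.8)(5.1 − 2.200) = 56.840 m²/s²
At the top, both N and weight point toward the centre: N + mg = mv_top²/r
N = m(v_top²/r − g) = 0.046(56.840/1.1 − 9.8) = 1.926 N

N = 1.9 N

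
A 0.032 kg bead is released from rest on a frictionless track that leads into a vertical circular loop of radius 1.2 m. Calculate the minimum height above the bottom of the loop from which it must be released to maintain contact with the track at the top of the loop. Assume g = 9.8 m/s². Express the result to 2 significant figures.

h = 3.0 m

At the top, for minimum speed gravity alone supplies the centripetal force: mg = mv_top²/r ⇒ v_top² = gr = 11.76 m²/s²
Energy conservation from release height h to the top (height 2r): mgh = ½mv_top² + mg(2r)
h = v_top²/(2g) + 2r = r/2 + 2r = 5r/2 = 3.000 m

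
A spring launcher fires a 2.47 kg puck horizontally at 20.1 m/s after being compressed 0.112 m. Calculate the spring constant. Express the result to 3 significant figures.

Energy stored in the spring equals the launch KE: ½kx² = ½mv²
k = mv²/x² = (2.47)(20.1)²/(0.112)² = 79552 N/m

k = 79600 N/m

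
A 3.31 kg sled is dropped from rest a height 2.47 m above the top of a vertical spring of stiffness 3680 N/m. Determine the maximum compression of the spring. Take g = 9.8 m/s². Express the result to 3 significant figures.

x = 0.218 m

Take the reference level at the top of the uncompressed spring. At max compression the sled has fallen H + x and is momentarily at rest:
mg(H + x) = ½kx²
½(3680)x² − (3.31)(9.8)x − (3.31)(9.8)(2.47) = 0
1840x² − 32.44x − 80.12 = 0
x = [32.44 + √(1052 + 589697)]/(2 × 1840) = 0.2177 m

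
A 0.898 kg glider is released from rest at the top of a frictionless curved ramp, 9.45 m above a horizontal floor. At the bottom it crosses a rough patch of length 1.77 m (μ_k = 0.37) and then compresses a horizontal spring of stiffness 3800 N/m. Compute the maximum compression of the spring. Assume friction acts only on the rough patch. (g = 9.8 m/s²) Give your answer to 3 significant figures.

x = 0.202 m

Initial energy: E₁ = mgh = (0.898)(9.8)(9.45) = 83.164 J
Friction removes W_f = μ_k mg d = (0.37)(0.898)(9.8)(1.77) = 5.763 J
Energy reaching the spring: E = 83.164 − 5.763 = 77.400 J
At max compression ½kx² = E ⇒ x = √(2E/k) = √(2 × 77.400/3800) = 0.2018 m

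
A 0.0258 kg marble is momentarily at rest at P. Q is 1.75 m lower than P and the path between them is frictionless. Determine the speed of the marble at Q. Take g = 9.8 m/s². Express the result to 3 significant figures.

v = 5.86 m/s

Energy conservation between the two points: mgh = ½mv²
v = √(2gh) = √(2 × 9.8 × 1.75) = √34.300 = 5.857 m/s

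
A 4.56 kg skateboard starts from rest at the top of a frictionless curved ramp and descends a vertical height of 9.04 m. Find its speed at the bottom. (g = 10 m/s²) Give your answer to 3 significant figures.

By conservation of mechanical energy, mgh = ½mv²
v = √(2gh) = √(2 × 10 × 9.04) = √180.80 = 13.45 m/s

v = 13.4 m/s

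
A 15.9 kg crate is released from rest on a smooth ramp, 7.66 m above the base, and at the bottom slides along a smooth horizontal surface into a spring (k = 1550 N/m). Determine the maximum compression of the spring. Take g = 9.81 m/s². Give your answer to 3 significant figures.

x = 1.24 m

Gravitational PE at the top equals spring PE at max compression: mgh = ½kx²
x = √(2mgh/k) = √(2 × 15.9 × 9.81 × 7.66 / 1550) = 1.242 m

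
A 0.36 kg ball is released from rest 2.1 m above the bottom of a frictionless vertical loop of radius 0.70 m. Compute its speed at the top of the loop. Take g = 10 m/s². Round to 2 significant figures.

v = 3.7 m/s

Energy conservation: mgh = ½mv_top² + mg(2r)
v_top² = 2g(h − 2r) = 2(10)(2.1 − 1.400) = 14.00
v_top = 3.742 m/s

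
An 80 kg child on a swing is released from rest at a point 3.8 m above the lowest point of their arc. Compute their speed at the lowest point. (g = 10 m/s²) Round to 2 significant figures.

Equating total energy at the two states: mgh = ½mv²
v = √(2gh) = √(2 × 10 × 3.8) = √76.000 = 8.718 m/s

v = 8.7 m/s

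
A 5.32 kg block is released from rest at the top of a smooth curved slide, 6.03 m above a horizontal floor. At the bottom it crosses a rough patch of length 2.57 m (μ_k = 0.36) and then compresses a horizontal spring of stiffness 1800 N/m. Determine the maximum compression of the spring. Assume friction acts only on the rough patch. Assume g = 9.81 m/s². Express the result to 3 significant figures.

x = 0.544 m

Initial energy: E₁ = mgh = (5.32)(9.81)(6.03) = 314.70 J
Friction removes W_f = μ_k mg d = (0.36)(5.32)(9.81)(2.57) = 48.29 J
Energy reaching the spring: E = 314.70 − 48.29 = 266.42 J
At max compression ½kx² = E ⇒ x = √(2E/k) = √(2 × 266.42/1800) = 0.5441 m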